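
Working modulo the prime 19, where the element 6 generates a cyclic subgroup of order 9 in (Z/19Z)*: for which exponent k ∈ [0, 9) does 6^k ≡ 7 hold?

3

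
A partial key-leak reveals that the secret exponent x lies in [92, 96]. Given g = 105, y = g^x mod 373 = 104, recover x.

Compute 105^92 mod 373 = 239, then multiply by 105 repeatedly:
  105^92=239  105^93=104
Found 104 at exponent 93.

93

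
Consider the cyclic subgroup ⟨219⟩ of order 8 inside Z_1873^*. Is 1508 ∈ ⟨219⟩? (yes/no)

⟨219⟩ has order 8; its elements mod 1873 are {1, 219, 325, 737, 1136, 1548, 1654, 1872}.
1508 is not in this set.

no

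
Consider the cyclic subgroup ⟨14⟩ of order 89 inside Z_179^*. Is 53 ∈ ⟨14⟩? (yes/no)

no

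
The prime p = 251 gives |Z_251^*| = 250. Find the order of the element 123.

25

The order of 123 must divide p − 1 = 250 = 2 · 5^3.
Divisors: 1, 2, 5, 10, 25, 50, 125, 250.
Check each in increasing order: 123^1 ≡ 123;  123^2 ≡ 69;  123^5 ≡ 20;  123^10 ≡ 149;  123^25 ≡ 1.
Smallest exponent giving 1 is 25.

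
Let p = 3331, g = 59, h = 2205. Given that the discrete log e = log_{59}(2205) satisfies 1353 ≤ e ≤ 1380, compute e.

1364

Compute 59^1353 mod 3331 = 1314, then multiply by 59 repeatedly:
  59^1353=1314  59^1354=913  59^1355=571  59^1356=379  59^1357=2375
  59^1358=223  59^1359=3164  59^1360=140  59^1361=1598  59^1362=1014
  59^1363=3199  59^1364=2205
Found 2205 at exponent 1364.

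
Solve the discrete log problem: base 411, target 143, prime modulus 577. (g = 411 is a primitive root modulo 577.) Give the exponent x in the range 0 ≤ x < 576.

527

Baby-step giant-step with m = ceil(sqrt(576)) = 24.
Baby table (411^j mod 577 for j=0..23):
  0:1  1:411  2:437  3:160  4:559  5:103  6:212  7:5
  8:324  9:454  10:223  11:487  12:515  13:483  14:25  15:466
  16:539  17:538  18:127  19:267  20:107  21:125  22:22  23:387
Giant step factor: 411^(-24) ≡ 216 (mod 577).
Scan 143·216^i mod 577 for i = 0, 1, …:
  i=0: 143   i=1: 307   i=2: 534   i=3: 521
  i=4: 21   i=5: 497   i=6: 30   i=7: 133
  i=8: 455   i=9: 190     …   i=20: 122
  i=21: 387
Match at i=21, j=23: x = 21·24 + 23 = 527.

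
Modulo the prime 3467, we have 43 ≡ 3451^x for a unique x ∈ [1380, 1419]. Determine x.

1382

Compute 3451^1380 mod 3467 = 420, then multiply by 3451 repeatedly:
  3451^1380=420  3451^1381=214  3451^1382=43
Found 43 at exponent 1382.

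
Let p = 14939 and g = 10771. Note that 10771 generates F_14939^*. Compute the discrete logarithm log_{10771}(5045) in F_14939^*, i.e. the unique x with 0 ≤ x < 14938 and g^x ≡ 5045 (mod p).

Baby-step giant-step with m = ceil(sqrt(14938)) = 123.
Baby table (10771^j mod 14939 for j=0..122):
  0:1  1:10771  2:13106  3:6115  4:13553  5:10394  6:908  7:9962
  8:8804  9:10051  10:11327  11:11243  12:2819  13:7401  14:1667  15:13518
  16:6884  17:5307  18:5083  19:12497  20:4797  21:9425  22:6170  23:8398
  24:14152  25:8575  26:8427  27:12792  28:235  29:6494  30:2476  31:2881
  32:2948  33:7533  34:4234  35:10586  36:7358  37:1623  38:2703  39:12841
  40:5149  41:6311  42:3331  43:9662  44:4328  45:7208  46:14324  47:8751
  48:6870  49:3903  50:867  51:1582  52:9262  53:13299  54:8397  55:3381
  56:10408  57:2312  58:14178  59:4780  60:5586  61:7453  62:9016  63:7836
  64:11145  65:7930  66:7767  67:14896  68:14895  69:4124  70:5957  71:14781
  72:1228  73:5773  74:4865  75:9842  76:1038  77:5926  78:9538  79:13234
  80:10415  81:3014  82:1347  83:2768  84:10823  85:5516  86:433  87:2875
  88:13017  89:3592  90:12361  91:3963  92:4750  93:11114  94:2687  95:4834
  96:4599  97:13044  98:10568  99:7687  100:4739  101:12145  102:7911  103:12264
  104:4906  105:3283  106:580  107:2678  108:12468  109:6157  110:2826  111:8103
  112:3775  113:11506  114:12121  115:3370  116:11439  117:7536  118:6669  119:5087
  120:10764  121:12404  122:4007
Giant step factor: 10771^(-123) ≡ 13006 (mod 14939).
Scan 5045·13006^i mod 14939 for i = 0, 1, …:
  i=0: 5045   i=1: 3182   i=2: 4062   i=3: 6068
  i=4: 12610   i=5: 5318   i=6: 13277   i=7: 761
  i=8: 7948   i=9: 8747     …   i=67: 325
  i=68: 14152
Match at i=68, j=24: x = 68·123 + 24 = 8388.

8388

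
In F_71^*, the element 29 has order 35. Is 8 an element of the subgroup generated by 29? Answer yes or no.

yes

8 ∈ ⟨29⟩ iff 8^35 ≡ 1 (mod 71), since |⟨29⟩| = 35.
8^35 mod 71 = 1.
Since 1 = 1, 8 lies in the subgroup.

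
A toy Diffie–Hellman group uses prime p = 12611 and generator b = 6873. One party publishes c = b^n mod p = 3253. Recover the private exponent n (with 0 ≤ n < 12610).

Baby-step giant-step with m = ceil(sqrt(12610)) = 113.
Baby table (6873^j mod 12611 for j=0..112):
  0:1  1:6873  2:9934  3:428  4:3281  5:1845  6:6630  7:4447
  8:7778  9:165  10:11666  11:12291  12:7565  13:11703  14:1761  15:9404
  16:2317  17:9659  18:2003  19:8018  20:10255  21:12347  22:1512  23:512
  24:507  25:3975  26:4749  27:2609  28:11426  29:2201  30:6884  31:9871
  32:8814  33:7989  34:103  35:1703  36:1711  37:6251  38:10057  39:870
  40:1896  41:4045  42:6641  43:4384  44:3553  45:4873  46:9924  47:7364
  48:4829  49:10176  50:11653  51:11219  52:4533  53:6139  54:9552  55:10641
  56:4404  57:2292  58:1777  59:5873  60:9929  61:3896  62:4055  63:12316
  64:2836  65:7833  66:12461  67:3152  68:10609  69:11466  70:12290  71:692
  72:1769  73:1333  74:6123  75:472  76:3029  77:10167  78:240  79:10090
  80:681  81:1832  82:5558  83:1415  84:2214  85:7956  86:292  87:1767
  88:198  89:11477  90:12227  91:9078  92:6477  93:12202  94:1196  95:10347
  96:1502  97:7448  98:2055  99:12306  100:9772  101:9381  102:8181  103:8175
  104:4770  105:8221  106:5653  107:11189  108:119  109:10783  110:9323  111:488
  112:12109
Giant step factor: 6873^(-113) ≡ 7938 (mod 12611).
Scan 3253·7938^i mod 12611 for i = 0, 1, …:
  i=0: 3253   i=1: 7597   i=2: 11795   i=3: 4646
  i=4: 5384   i=5: 12124   i=6: 5771   i=7: 7046
  i=8: 1363   i=9: 11867     …   i=23: 5447
  i=24: 7778
Match at i=24, j=8: n = 24·113 + 8 = 2720.

2720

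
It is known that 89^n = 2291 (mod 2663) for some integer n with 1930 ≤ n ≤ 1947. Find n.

1942

Compute 89^1930 mod 2663 = 2491, then multiply by 89 repeatedly:
  89^1930=2491  89^1931=670  89^1932=1044  89^1933=2374  89^1934=909
  89^1935=1011  89^1936=2100  89^1937=490  89^1938=1002  89^1939=1299
  89^1940=1102  89^1941=2210  89^1942=2291
Found 2291 at exponent 1942.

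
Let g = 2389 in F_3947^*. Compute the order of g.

The order of 2389 must divide p − 1 = 3946 = 2 · 1973.
Divisors: 1, 2, 1973, 3946.
Check each in increasing order: 2389^1 ≡ 2389;  2389^2 ≡ 3906;  2389^1973 ≡ 3946;  2389^3946 ≡ 1.
Smallest exponent giving 1 is 3946.

3946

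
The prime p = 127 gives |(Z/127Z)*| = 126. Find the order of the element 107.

The order of 107 must divide p − 1 = 126 = 2 · 3^2 · 7.
Divisors: 1, 2, 3, 6, 7, 9, 14, 18, 21, 42, 63, 126.
Check each in increasing order: 107^1 ≡ 107;  107^2 ≡ 19;  107^3 ≡ 1.
Smallest exponent giving 1 is 3.

3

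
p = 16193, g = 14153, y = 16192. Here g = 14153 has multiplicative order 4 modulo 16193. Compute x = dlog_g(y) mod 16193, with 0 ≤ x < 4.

Successive powers of 14153 modulo 16193:
  14153^0=1  14153^1=14153  14153^2=16192
So 14153^2 ≡ 16192 (mod 16193), giving x = 2.

2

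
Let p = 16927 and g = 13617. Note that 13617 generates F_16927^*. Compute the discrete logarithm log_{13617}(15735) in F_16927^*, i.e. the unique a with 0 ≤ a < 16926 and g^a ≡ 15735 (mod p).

Baby-step giant-step with m = ceil(sqrt(16926)) = 131.
Baby table (13617^j mod 16927 for j=0..130):
  0:1  1:13617  2:4331  3:1559  4:2445  5:15083  6:9920  7:3180
  8:2794  9:10929  10:14936  11:5607  12:9749  13:10599  14:6981  15:15172
  16:3089  17:16245  18:6129  19:8483  20:3163  21:8283  22:5010  23:5360
  24:14823  25:7243  26:11229  27:3702  28:1528  29:3493  30:16238  31:12372
  32:12020  33:9177  34:8095  35:991  36:3628  37:9490  38:4612  39:2434
  40:712  41:13060  42:2958  43:9753  44:14286  45:7378  46:4481  47:12869
  48:8869  49:11955  50:4276  51:14339  52:1218  53:13973  54:10861  55:3038
  56:15785  57:5299  58:13609  59:13884  60:765  61:6900  62:12450  63:7745
  64:8455  65:11208  66:5504  67:12139  68:4608  69:15674  70:315  71:6824
  72:10105  73:202  74:8460  75:11585  76:10232  77:3007  78:16833  79:6454
  80:16061  81:5797  82:7148  83:4066  84:15432  85:5766  86:8196  87:5221
  88:957  89:14606  90:14579  91:2387  92:3939  93:12627  94:14320  95:13327
  96:16319  97:15094  98:7364  99:40  100:3016  101:3970  102:11579  103:13165
  104:10875  105:7479  106:8711  107:10198  108:13985  109:4995  110:4229  111:639
  112:785  113:8408  114:14435  115:5071  116:6574  117:8182  118:780  119:8031
  120:9707  121:14203  122:11276  123:475  124:1961  125:9058  126:12664  127:10339
  128:4304  129:6294  130:3997
Giant step factor: 13617^(-131) ≡ 8926 (mod 16927).
Scan 15735·8926^i mod 16927 for i = 0, 1, …:
  i=0: 15735   i=1: 7291   i=2: 12078   i=3: 165
  i=4: 141   i=5: 5968   i=6: 1099   i=7: 8941
  i=8: 13488   i=9: 9064     …   i=35: 6801
  i=36: 5504
Match at i=36, j=66: a = 36·131 + 66 = 4782.

4782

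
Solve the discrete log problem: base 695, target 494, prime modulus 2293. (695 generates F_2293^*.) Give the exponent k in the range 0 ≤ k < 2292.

117

Baby-step giant-step with m = ceil(sqrt(2292)) = 48.
Baby table (695^j mod 2293 for j=0..47):
  0:1  1:695  2:1495  3:296  4:1643  5:2264  6:482  7:212
  8:588  9:506  10:841  11:2073  12:731  13:1292  14:1377  15:834
  16:1794  17:1731  18:1513  19:1341  20:1037  21:713  22:247  23:1983
  24:92  25:2029  26:2253  27:2009  28:2111  29:1918  30:777  31:1160
  32:1357  33:692  34:1703  35:397  36:755  37:1921  38:569  39:1059
  40:2245  41:1035  42:1616  43:1843  44:1391  45:1392  46:2087  47:1289
Giant step factor: 695^(-48) ≡ 1791 (mod 2293).
Scan 494·1791^i mod 2293 for i = 0, 1, …:
  i=0: 494   i=1: 1949   i=2: 713
Match at i=2, j=21: k = 2·48 + 21 = 117.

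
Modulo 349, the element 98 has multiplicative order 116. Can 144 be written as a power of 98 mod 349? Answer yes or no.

144 ∈ ⟨98⟩ iff 144^116 ≡ 1 (mod 349), since |⟨98⟩| = 116.
144^116 mod 349 = 122.
Since 122 ≠ 1, 144 does not lie in the subgroup.

no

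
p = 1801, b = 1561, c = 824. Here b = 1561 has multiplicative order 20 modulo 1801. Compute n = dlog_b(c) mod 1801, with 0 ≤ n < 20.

15

Successive powers of 1561 modulo 1801:
  1561^0=1  1561^1=1561  1561^2=1769  1561^3=476  1561^4=1024  1561^5=977
  1561^6=1451  1561^7=1154  1561^8=394  1561^9=893  1561^10=1800  1561^11=240
  1561^12=32  1561^13=1325  1561^14=777  1561^15=824
So 1561^15 ≡ 824 (mod 1801), giving n = 15.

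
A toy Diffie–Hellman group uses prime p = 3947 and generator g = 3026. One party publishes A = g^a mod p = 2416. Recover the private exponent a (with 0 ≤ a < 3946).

327

Baby-step giant-step with m = ceil(sqrt(3946)) = 63.
Baby table (3026^j mod 3947 for j=0..62):
  0:1  1:3026  2:3583  3:3696  4:2245  5:583  6:3796  7:926
  8:3653  9:2378  10:447  11:2748  12:3066  13:2266  14:977  15:99
  16:3549  17:3434  18:2780  19:1223  20:2459  21:839  22:893  23:2470
  24:2549  25:836  26:3656  27:3562  28:3302  29:1995  30:1907  31:68
  32:524  33:2877  34:2667  35:2674  36:174  37:1573  38:3763  39:3690
  40:3824  41:2767  42:1355  43:3244  44:155  45:3284  46:2785  47:565
  48:639  49:3531  50:277  51:1438  52:1794  53:1519  54:2186  55:3611
  56:1590  57:3894  58:1449  59:3504  60:1462  61:3372  62:677
Giant step factor: 3026^(-63) ≡ 3259 (mod 3947).
Scan 2416·3259^i mod 3947 for i = 0, 1, …:
  i=0: 2416   i=1: 3426   i=2: 3218   i=3: 283
  i=4: 2646   i=5: 3066
Match at i=5, j=12: a = 5·63 + 12 = 327.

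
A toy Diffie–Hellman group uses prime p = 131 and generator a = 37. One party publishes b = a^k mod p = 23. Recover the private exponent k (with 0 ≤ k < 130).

83

Baby-step giant-step with m = ceil(sqrt(130)) = 12.
Baby table (37^j mod 131 for j=0..11):
  0:1  1:37  2:59  3:87  4:75  5:24  6:102  7:106
  8:123  9:97  10:52  11:90
Giant step factor: 37^(-12) ≡ 81 (mod 131).
Scan 23·81^i mod 131 for i = 0, 1, …:
  i=0: 23   i=1: 29   i=2: 122   i=3: 57
  i=4: 32   i=5: 103   i=6: 90
Match at i=6, j=11: k = 6·12 + 11 = 83.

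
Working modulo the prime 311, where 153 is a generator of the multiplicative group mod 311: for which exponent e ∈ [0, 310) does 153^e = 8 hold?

134

Baby-step giant-step with m = ceil(sqrt(310)) = 18.
Baby table (153^j mod 311 for j=0..17):
  0:1  1:153  2:84  3:101  4:214  5:87  6:249  7:155
  8:79  9:269  10:105  11:204  12:112  13:31  14:78  15:116
  16:21  17:103
Giant step factor: 153^(-18) ≡ 125 (mod 311).
Scan 8·125^i mod 311 for i = 0, 1, …:
  i=0: 8   i=1: 67   i=2: 289   i=3: 49
  i=4: 216   i=5: 254   i=6: 28   i=7: 79
Match at i=7, j=8: e = 7·18 + 8 = 134.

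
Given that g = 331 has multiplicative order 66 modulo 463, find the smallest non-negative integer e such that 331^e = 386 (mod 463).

43

Baby-step giant-step with m = ceil(sqrt(66)) = 9.
Baby table (331^j mod 463 for j=0..8):
  0:1  1:331  2:293  3:216  4:194  5:320  6:356  7:234
  8:133
Giant step factor: 331^(-9) ≡ 329 (mod 463).
Scan 386·329^i mod 463 for i = 0, 1, …:
  i=0: 386   i=1: 132   i=2: 369   i=3: 95
  i=4: 234
Match at i=4, j=7: e = 4·9 + 7 = 43.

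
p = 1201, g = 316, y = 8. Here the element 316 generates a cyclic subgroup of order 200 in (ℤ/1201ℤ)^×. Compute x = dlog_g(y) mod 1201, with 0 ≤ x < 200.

58

Baby-step giant-step with m = ceil(sqrt(200)) = 15.
Baby table (316^j mod 1201 for j=0..14):
  0:1  1:316  2:173  3:623  4:1105  5:890  6:206  7:242
  8:809  9:1032  10:641  11:788  12:401  13:611  14:916
Giant step factor: 316^(-15) ≡ 1121 (mod 1201).
Scan 8·1121^i mod 1201 for i = 0, 1, …:
  i=0: 8   i=1: 561   i=2: 758   i=3: 611
Match at i=3, j=13: x = 3·15 + 13 = 58.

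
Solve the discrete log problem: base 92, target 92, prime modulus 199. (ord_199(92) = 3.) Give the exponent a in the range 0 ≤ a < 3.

Successive powers of 92 modulo 199:
  92^0=1  92^1=92
So 92^1 ≡ 92 (mod 199), giving a = 1.

1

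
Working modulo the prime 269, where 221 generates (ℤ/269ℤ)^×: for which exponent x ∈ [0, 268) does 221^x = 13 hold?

Successive powers of 221 modulo 269:
  221^0=1  221^1=221  221^2=152  221^3=236  221^4=239  221^5=95
  221^6=13
So 221^6 ≡ 13 (mod 269), giving x = 6.

6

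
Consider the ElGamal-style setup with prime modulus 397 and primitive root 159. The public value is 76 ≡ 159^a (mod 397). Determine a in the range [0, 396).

178

Baby-step giant-step with m = ceil(sqrt(396)) = 20.
Baby table (159^j mod 397 for j=0..19):
  0:1  1:159  2:270  3:54  4:249  5:288  6:137  7:345
  8:69  9:252  10:368  11:153  12:110  13:22  14:322  15:382
  16:394  17:317  18:381  19:235
Giant step factor: 159^(-20) ≡ 321 (mod 397).
Scan 76·321^i mod 397 for i = 0, 1, …:
  i=0: 76   i=1: 179   i=2: 291   i=3: 116
  i=4: 315   i=5: 277   i=6: 386   i=7: 42
  i=8: 381
Match at i=8, j=18: a = 8·20 + 18 = 178.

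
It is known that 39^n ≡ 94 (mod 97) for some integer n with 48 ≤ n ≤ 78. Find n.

74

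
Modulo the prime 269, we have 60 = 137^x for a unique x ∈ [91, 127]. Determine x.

Compute 137^91 mod 269 = 229, then multiply by 137 repeatedly:
  137^91=229  137^92=169  137^93=19  137^94=182  137^95=186
  137^96=196  137^97=221  137^98=149  137^99=238  137^100=57
  137^101=8  137^102=20  137^103=50  137^104=125  137^105=178
  137^106=176  137^107=171  137^108=24  137^109=60
Found 60 at exponent 109.

109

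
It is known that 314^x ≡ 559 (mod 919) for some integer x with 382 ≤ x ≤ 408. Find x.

Compute 314^382 mod 919 = 638, then multiply by 314 repeatedly:
  314^382=638  314^383=909  314^384=536  314^385=127  314^386=361
  314^387=317  314^388=286  314^389=661  314^390=779  314^391=152
  314^392=859  314^393=459  314^394=762  314^395=328  314^396=64
  314^397=797  314^398=290  314^399=79  314^400=912  314^401=559
Found 559 at exponent 401.

401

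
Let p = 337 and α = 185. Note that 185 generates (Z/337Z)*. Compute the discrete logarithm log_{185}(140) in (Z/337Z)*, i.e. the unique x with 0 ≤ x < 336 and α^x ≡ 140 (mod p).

35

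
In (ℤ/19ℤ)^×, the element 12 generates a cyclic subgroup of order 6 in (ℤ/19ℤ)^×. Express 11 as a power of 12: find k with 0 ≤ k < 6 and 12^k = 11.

2

Successive powers of 12 modulo 19:
  12^0=1  12^1=12  12^2=11
So 12^2 ≡ 11 (mod 19), giving k = 2.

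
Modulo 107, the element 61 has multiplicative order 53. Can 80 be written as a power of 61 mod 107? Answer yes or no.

no

80 ∈ ⟨61⟩ iff 80^53 ≡ 1 (mod 107), since |⟨61⟩| = 53.
80^53 mod 107 = 106.
Since 106 ≠ 1, 80 does not lie in the subgroup.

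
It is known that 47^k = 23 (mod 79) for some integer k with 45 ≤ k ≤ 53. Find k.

Compute 47^45 mod 79 = 27, then multiply by 47 repeatedly:
  47^45=27  47^46=5  47^47=77  47^48=64  47^49=6
  47^50=45  47^51=61  47^52=23
Found 23 at exponent 52.

52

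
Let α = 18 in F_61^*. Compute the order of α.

60

The order of 18 must divide p − 1 = 60 = 2^2 · 3 · 5.
Divisors: 1, 2, 3, 4, 5, 6, 10, 12, 15, 20, 30, 60.
Check each in increasing order: 18^1 ≡ 18;  18^2 ≡ 19;  18^3 ≡ 37;  18^4 ≡ 56;  18^5 ≡ 32;  18^6 ≡ 27;  18^10 ≡ 48;  18^12 ≡ 58;  18^15 ≡ 11;  18^20 ≡ 47;  18^30 ≡ 60;  18^60 ≡ 1.
Smallest exponent giving 1 is 60.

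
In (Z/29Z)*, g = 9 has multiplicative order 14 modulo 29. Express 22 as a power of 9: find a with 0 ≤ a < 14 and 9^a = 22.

Successive powers of 9 modulo 29:
  9^0=1  9^1=9  9^2=23  9^3=4  9^4=7  9^5=5
  9^6=16  9^7=28  9^8=20  9^9=6  9^10=25  9^11=22
So 9^11 ≡ 22 (mod 29), giving a = 11.

11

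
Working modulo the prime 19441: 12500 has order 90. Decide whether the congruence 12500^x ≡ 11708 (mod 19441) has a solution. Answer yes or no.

11708 ∈ ⟨12500⟩ iff 11708^90 ≡ 1 (mod 19441), since |⟨12500⟩| = 90.
11708^90 mod 19441 = 1.
Since 1 = 1, 11708 lies in the subgroup.

yes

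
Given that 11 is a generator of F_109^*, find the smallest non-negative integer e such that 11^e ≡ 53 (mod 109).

Successive powers of 11 modulo 109:
  11^0=1  11^1=11  11^2=12  11^3=23  11^4=35  11^5=58
  11^6=93  11^7=42  11^8=26  11^9=68  11^10=94  11^11=53
So 11^11 ≡ 53 (mod 109), giving e = 11.

11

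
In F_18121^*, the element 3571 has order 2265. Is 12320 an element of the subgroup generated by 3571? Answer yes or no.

no

12320 ∈ ⟨3571⟩ iff 12320^2265 ≡ 1 (mod 18121), since |⟨3571⟩| = 2265.
12320^2265 mod 18121 = 9239.
Since 9239 ≠ 1, 12320 does not lie in the subgroup.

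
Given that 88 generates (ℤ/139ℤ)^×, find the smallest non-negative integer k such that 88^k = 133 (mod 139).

87

Baby-step giant-step with m = ceil(sqrt(138)) = 12.
Baby table (88^j mod 139 for j=0..11):
  0:1  1:88  2:99  3:94  4:71  5:132  6:79  7:2
  8:37  9:59  10:49  11:3
Giant step factor: 88^(-12) ≡ 129 (mod 139).
Scan 133·129^i mod 139 for i = 0, 1, …:
  i=0: 133   i=1: 60   i=2: 95   i=3: 23
  i=4: 48   i=5: 76   i=6: 74   i=7: 94
Match at i=7, j=3: k = 7·12 + 3 = 87.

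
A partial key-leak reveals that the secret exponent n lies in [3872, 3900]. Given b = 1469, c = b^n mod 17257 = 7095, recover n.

Compute 1469^3872 mod 17257 = 9266, then multiply by 1469 repeatedly:
  1469^3872=9266  1469^3873=13238  1469^3874=15240  1469^3875=5231  1469^3876=4974
  1469^3877=7095
Found 7095 at exponent 3877.

3877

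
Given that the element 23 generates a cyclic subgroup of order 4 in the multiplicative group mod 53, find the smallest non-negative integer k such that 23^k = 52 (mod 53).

2

Successive powers of 23 modulo 53:
  23^0=1  23^1=23  23^2=52
So 23^2 ≡ 52 (mod 53), giving k = 2.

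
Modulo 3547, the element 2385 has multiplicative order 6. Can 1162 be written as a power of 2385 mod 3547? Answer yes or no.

1162 ∈ ⟨2385⟩ iff 1162^6 ≡ 1 (mod 3547), since |⟨2385⟩| = 6.
1162^6 mod 3547 = 1.
Since 1 = 1, 1162 lies in the subgroup.

yes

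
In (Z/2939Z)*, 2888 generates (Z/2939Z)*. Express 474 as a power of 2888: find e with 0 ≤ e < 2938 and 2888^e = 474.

682

Baby-step giant-step with m = ceil(sqrt(2938)) = 55.
Baby table (2888^j mod 2939 for j=0..54):
  0:1  1:2888  2:2601  3:2543  4:2562  5:1593  6:1049  7:2342
  8:1057  9:1934  10:1292  11:1705  12:1215  13:2693  14:790  15:856
  16:429  17:1633  18:1948  19:578  20:2851  21:1549  22:354  23:2519
  24:847  25:888  26:1736  27:2573  28:1032  29:270  30:925  31:2788
  32:1823  33:1075  34:1016  35:1086  36:455  37:307  38:1977  39:2038
  40:1866  41:1821  42:1177  43:1692  44:1878  45:1209  46:60  47:2818
  48:293  49:2691  50:892  51:1532  52:1221  53:2387  54:1701
Giant step factor: 2888^(-55) ≡ 2357 (mod 2939).
Scan 474·2357^i mod 2939 for i = 0, 1, …:
  i=0: 474   i=1: 398   i=2: 545   i=3: 222
  i=4: 112   i=5: 2413   i=6: 476   i=7: 2173
  i=8: 2023   i=9: 1153   i=10: 1985   i=11: 2696
  i=12: 354
Match at i=12, j=22: e = 12·55 + 22 = 682.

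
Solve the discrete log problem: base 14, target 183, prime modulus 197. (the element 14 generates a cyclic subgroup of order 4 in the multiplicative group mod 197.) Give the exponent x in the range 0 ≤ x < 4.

3

Successive powers of 14 modulo 197:
  14^0=1  14^1=14  14^2=196  14^3=183
So 14^3 ≡ 183 (mod 197), giving x = 3.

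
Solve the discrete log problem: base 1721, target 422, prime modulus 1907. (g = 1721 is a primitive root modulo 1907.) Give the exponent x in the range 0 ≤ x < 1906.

1045

Baby-step giant-step with m = ceil(sqrt(1906)) = 44.
Baby table (1721^j mod 1907 for j=0..43):
  0:1  1:1721  2:270  3:1269  4:434  5:1277  6:853  7:1530
  8:1470  9:1188  10:244  11:384  12:1042  13:702  14:1011  15:747
  16:269  17:1455  18:164  19:8  20:419  21:253  22:617  23:1565
  24:681  25:1103  26:798  27:318  28:1876  29:45  30:1165  31:708
  32:1802  33:460  34:255  35:245  36:198  37:1312  38:64  39:1445
  40:117  41:1122  42:1078  43:1634
Giant step factor: 1721^(-44) ≡ 1156 (mod 1907).
Scan 422·1156^i mod 1907 for i = 0, 1, …:
  i=0: 422   i=1: 1547   i=2: 1473   i=3: 1744
  i=4: 365   i=5: 493   i=6: 1622   i=7: 451
  i=8: 745   i=9: 1163     …   i=22: 944
  i=23: 460
Match at i=23, j=33: x = 23·44 + 33 = 1045.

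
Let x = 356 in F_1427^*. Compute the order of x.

1426

The order of 356 must divide p − 1 = 1426 = 2 · 23 · 31.
Divisors: 1, 2, 23, 31, 46, 62, 713, 1426.
Check each in increasing order: 356^1 ≡ 356;  356^2 ≡ 1160;  356^23 ≡ 615;  356^31 ≡ 934;  356^46 ≡ 70;  356^62 ≡ 459;  356^713 ≡ 1426;  356^1426 ≡ 1.
Smallest exponent giving 1 is 1426.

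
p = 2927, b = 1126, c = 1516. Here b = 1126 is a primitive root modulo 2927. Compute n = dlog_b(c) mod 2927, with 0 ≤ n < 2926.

Baby-step giant-step with m = ceil(sqrt(2926)) = 55.
Baby table (1126^j mod 2927 for j=0..54):
  0:1  1:1126  2:485  3:1688  4:1065  5:2047  6:1373  7:542
  8:1476  9:2367  10:1672  11:611  12:141  13:708  14:1064  15:921
  16:888  17:1781  18:411  19:320  20:299  21:69  22:1592  23:1268
  24:2319  25:310  26:747  27:1073  28:2274  29:2326  30:2338  31:1215
  32:1181  33:948  34:2020  35:241  36:2082  37:2732  38:2882  39:2016
  40:1591  41:142  42:1834  43:1549  44:2609  45:1953  46:901  47:1784
  48:862  49:1775  50:2436  51:337  52:1879  53:2460  54:1018
Giant step factor: 1126^(-55) ≡ 438 (mod 2927).
Scan 1516·438^i mod 2927 for i = 0, 1, …:
  i=0: 1516   i=1: 2506   i=2: 3   i=3: 1314
  i=4: 1840   i=5: 995   i=6: 2614   i=7: 475
  i=8: 233   i=9: 2536     …   i=45: 1245
  i=46: 888
Match at i=46, j=16: n = 46·55 + 16 = 2546.

2546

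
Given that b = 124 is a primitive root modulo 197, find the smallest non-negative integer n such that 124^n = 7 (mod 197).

86

Baby-step giant-step with m = ceil(sqrt(196)) = 14.
Baby table (124^j mod 197 for j=0..13):
  0:1  1:124  2:10  3:58  4:100  5:186  6:15  7:87
  8:150  9:82  10:121  11:32  12:28  13:123
Giant step factor: 124^(-14) ≡ 19 (mod 197).
Scan 7·19^i mod 197 for i = 0, 1, …:
  i=0: 7   i=1: 133   i=2: 163   i=3: 142
  i=4: 137   i=5: 42   i=6: 10
Match at i=6, j=2: n = 6·14 + 2 = 86.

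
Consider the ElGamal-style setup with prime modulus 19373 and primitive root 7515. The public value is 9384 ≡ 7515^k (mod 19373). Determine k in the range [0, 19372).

Baby-step giant-step with m = ceil(sqrt(19372)) = 140.
Baby table (7515^j mod 19373 for j=0..139):
  0:1  1:7515  2:2930  3:11222  4:2661  5:4479  6:8784  7:7949
  8:9776  9:4224  10:10386  11:16346  12:15370  13:3724  14:11248  15:4321
  16:3167  17:9961  18:19016  19:9992  20:132  21:3957  22:18673  23:8956
  24:2538  25:10038  26:16481  27:3126  28:11814  29:15124  30:14842  31:7269
  32:14048  33:7243  34:12388  35:8555  36:11211  37:16861  38:10995  39:1580
  40:17424  41:18626  42:4465  43:439  44:5675  45:7652  46:5716  47:5799
  48:9608  49:949  50:2471  51:10231  52:13901  53:6799  54:7884  55:5626
  56:7504  57:17130  58:17738  59:14830  60:13954  61:17634  62:8190  63:19202
  64:12926  65:2668  66:18338  67:9921  68:9011  69:9030  70:16204  71:13755
  72:13870  73:6310  74:13919  75:6458  76:2505  77:13892  78:16656  79:887
  80:1493  81:2928  82:15565  83:16174  84:1408  85:3462  86:18364  87:11581
  88:7699  89:10207  90:7898  91:13971  92:9778  93:19254  94:16246  95:44
  96:1319  97:12682  98:9443  99:846  100:3346  101:18409  102:1042  103:3938
  104:11499  105:11405  106:2423  107:17598  108:8872  109:10587  110:15767  111:3737
  112:12078  113:3665  114:13442  115:5808  116:19124  117:7946  118:6604  119:14807
  120:15466  121:8363  122:1933  123:16118  124:6774  125:13739  126:9868  127:17549
  128:8724  129:2628  130:8333  131:8959  132:5710  133:18828  134:11401  135:11109
  136:5878  137:2730  138:19316  139:17224
Giant step factor: 7515^(-140) ≡ 15982 (mod 19373).
Scan 9384·15982^i mod 19373 for i = 0, 1, …:
  i=0: 9384   i=1: 8695   i=2: 961   i=3: 15286
  i=4: 7322   i=5: 7284   i=6: 531   i=7: 1068
  i=8: 1163   i=9: 8359     …   i=80: 18765
  i=81: 8190
Match at i=81, j=62: k = 81·140 + 62 = 11402.

11402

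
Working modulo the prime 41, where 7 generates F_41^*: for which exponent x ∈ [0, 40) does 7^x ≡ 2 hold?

Successive powers of 7 modulo 41:
  7^0=1  7^1=7  7^2=8  7^3=15  7^4=23  7^5=38
  7^6=20  7^7=17  7^8=37  7^9=13  7^10=9  7^11=22
  7^12=31  7^13=12  7^14=2
So 7^14 ≡ 2 (mod 41), giving x = 14.

14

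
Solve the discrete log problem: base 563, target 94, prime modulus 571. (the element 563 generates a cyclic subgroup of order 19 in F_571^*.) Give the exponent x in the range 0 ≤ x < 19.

8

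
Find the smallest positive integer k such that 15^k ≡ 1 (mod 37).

The order of 15 must divide p − 1 = 36 = 2^2 · 3^2.
Divisors: 1, 2, 3, 4, 6, 9, 12, 18, 36.
Check each in increasing order: 15^1 ≡ 15;  15^2 ≡ 3;  15^3 ≡ 8;  15^4 ≡ 9;  15^6 ≡ 27;  15^9 ≡ 31;  15^12 ≡ 26;  15^18 ≡ 36;  15^36 ≡ 1.
Smallest exponent giving 1 is 36.

36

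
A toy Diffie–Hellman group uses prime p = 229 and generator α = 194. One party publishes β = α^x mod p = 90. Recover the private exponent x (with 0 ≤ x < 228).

61

Baby-step giant-step with m = ceil(sqrt(228)) = 16.
Baby table (194^j mod 229 for j=0..15):
  0:1  1:194  2:80  3:177  4:217  5:191  6:185  7:166
  8:144  9:227  10:70  11:69  12:104  13:24  14:76  15:88
Giant step factor: 194^(-16) ≡ 20 (mod 229).
Scan 90·20^i mod 229 for i = 0, 1, …:
  i=0: 90   i=1: 197   i=2: 47   i=3: 24
Match at i=3, j=13: x = 3·16 + 13 = 61.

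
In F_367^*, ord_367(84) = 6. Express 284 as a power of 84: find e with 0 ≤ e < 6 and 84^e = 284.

5

Successive powers of 84 modulo 367:
  84^0=1  84^1=84  84^2=83  84^3=366  84^4=283  84^5=284
So 84^5 ≡ 284 (mod 367), giving e = 5.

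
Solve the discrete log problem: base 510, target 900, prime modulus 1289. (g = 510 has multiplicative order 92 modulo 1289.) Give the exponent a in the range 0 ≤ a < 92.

39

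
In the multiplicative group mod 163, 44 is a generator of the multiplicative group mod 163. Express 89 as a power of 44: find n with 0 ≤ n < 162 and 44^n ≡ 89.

85

Baby-step giant-step with m = ceil(sqrt(162)) = 13.
Baby table (44^j mod 163 for j=0..12):
  0:1  1:44  2:143  3:98  4:74  5:159  6:150  7:80
  8:97  9:30  10:16  11:52  12:6
Giant step factor: 44^(-13) ≡ 92 (mod 163).
Scan 89·92^i mod 163 for i = 0, 1, …:
  i=0: 89   i=1: 38   i=2: 73   i=3: 33
  i=4: 102   i=5: 93   i=6: 80
Match at i=6, j=7: n = 6·13 + 7 = 85.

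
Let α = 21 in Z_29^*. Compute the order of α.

The order of 21 must divide p − 1 = 28 = 2^2 · 7.
Divisors: 1, 2, 4, 7, 14, 28.
Check each in increasing order: 21^1 ≡ 21;  21^2 ≡ 6;  21^4 ≡ 7;  21^7 ≡ 12;  21^14 ≡ 28;  21^28 ≡ 1.
Smallest exponent giving 1 is 28.

28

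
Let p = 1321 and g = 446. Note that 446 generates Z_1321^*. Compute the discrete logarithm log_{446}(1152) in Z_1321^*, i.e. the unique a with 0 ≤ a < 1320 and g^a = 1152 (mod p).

482

Baby-step giant-step with m = ceil(sqrt(1320)) = 37.
Baby table (446^j mod 1321 for j=0..36):
  0:1  1:446  2:766  3:818  4:232  5:434  6:698  7:873
  8:984  9:292  10:774  11:423  12:1076  13:373  14:1233  15:382
  16:1284  17:671  18:720  19:117  20:663  21:1115  22:594  23:724
  24:580  25:1085  26:424  27:201  28:1139  29:730  30:614  31:397
  32:48  33:272  34:1101  35:955  36:568
Giant step factor: 446^(-37) ≡ 1082 (mod 1321).
Scan 1152·1082^i mod 1321 for i = 0, 1, …:
  i=0: 1152   i=1: 761   i=2: 419   i=3: 255
  i=4: 1142   i=5: 509   i=6: 1202   i=7: 700
  i=8: 467   i=9: 672   i=10: 554   i=11: 1015
  i=12: 479   i=13: 446
Match at i=13, j=1: a = 13·37 + 1 = 482.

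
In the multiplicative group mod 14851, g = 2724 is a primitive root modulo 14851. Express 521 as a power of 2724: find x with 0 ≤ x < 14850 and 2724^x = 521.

9814

Baby-step giant-step with m = ceil(sqrt(14850)) = 122.
Baby table (2724^j mod 14851 for j=0..121):
  0:1  1:2724  2:9527  3:6851  4:9268  5:14183  6:7041  7:7043
  8:12491  9:1843  10:694  11:4379  12:3043  13:2274  14:1509  15:11640
  16:475  17:1863  18:10621  19:1856  20:6404  21:9422  22:3000  23:3950
  24:7676  25:14067  26:2928  27:885  28:4878  29:10878  30:3927  31:4428
  32:2860  33:8716  34:10486  35:5391  36:12296  37:5299  38:14155  39:5024
  40:7605  41:13726  42:9657  43:4547  44:294  45:13753  46:8950  47:9309
  48:7059  49:11522  50:5765  51:6353  52:4157  53:7206  54:10973  55:10240
  56:3582  57:261  58:12967  59:6430  60:5991  61:13086  62:3864  63:11028
  64:11550  65:7782  66:5791  67:2922  68:14243  69:7120  70:14325  71:7723
  72:8436  73:5167  74:11011  75:9795  76:9184  77:8132  78:8727  79:10748
  80:6231  81:13402  82:3290  83:6807  84:8220  85:10823  86:2617  87:228
  88:12181  89:3910  90:2673  91:4262  92:11057  93:1440  94:1896  95:11407
  96:4376  97:9722  98:3395  99:10658  100:13538  101:2479  102:10442  103:4343
  104:8936  105:875  106:7340  107:4714  108:9672  109:854  110:9540  111:12561
  112:14311  113:14140  114:8717  115:13210  116:67  117:4296  118:14567  119:13487
  120:12065  121:14648
Giant step factor: 2724^(-122) ≡ 3456 (mod 14851).
Scan 521·3456^i mod 14851 for i = 0, 1, …:
  i=0: 521   i=1: 3605   i=2: 13742   i=3: 13705
  i=4: 4641   i=5: 216   i=6: 3946   i=7: 4158
  i=8: 9131   i=9: 13212     …   i=79: 420
  i=80: 10973
Match at i=80, j=54: x = 80·122 + 54 = 9814.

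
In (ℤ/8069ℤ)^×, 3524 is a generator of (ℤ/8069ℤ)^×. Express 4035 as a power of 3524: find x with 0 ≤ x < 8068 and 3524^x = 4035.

207

Baby-step giant-step with m = ceil(sqrt(8068)) = 90.
Baby table (3524^j mod 8069 for j=0..89):
  0:1  1:3524  2:385  3:1148  4:2983  5:6254  6:2657  7:3228
  8:6251  9:154  10:2073  11:2807  12:7343  13:7518  14:2905  15:5728
  16:4903  17:2443  18:7578  19:4551  20:4621  21:1162  22:3905  23:3575
  24:2591  25:4645  26:5048  27:5076  28:6920  29:1562  30:1430  31:4264
  32:1858  33:3633  34:5258  35:2768  36:7080  37:572  38:6547  39:2357
  40:3067  41:3717  42:2721  43:2832  44:6684  45:1005  46:7398  47:7682
  48:7942  49:4316  50:7588  51:7515  52:402  53:4573  54:1459  55:1563
  56:4954  57:4649  58:3006  59:6616  60:3443  61:5425  62:2239  63:6823
  64:6701  65:4430  66:5874  67:2991  68:2170  69:5737  70:4343  71:5908
  72:1772  73:7191  74:4424  75:868  76:681  77:3351  78:3977  79:7164
  80:6104  81:6611  82:1961  83:3500  84:4568  85:8046  86:7707  87:7283
  88:5872  89:4012
Giant step factor: 3524^(-90) ≡ 3291 (mod 8069).
Scan 4035·3291^i mod 8069 for i = 0, 1, …:
  i=0: 4035   i=1: 5680   i=2: 5076
Match at i=2, j=27: x = 2·90 + 27 = 207.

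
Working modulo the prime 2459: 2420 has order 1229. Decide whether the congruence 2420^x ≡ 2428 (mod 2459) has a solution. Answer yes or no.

yes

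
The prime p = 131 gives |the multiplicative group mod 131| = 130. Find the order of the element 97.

130

The order of 97 must divide p − 1 = 130 = 2 · 5 · 13.
Divisors: 1, 2, 5, 10, 13, 26, 65, 130.
Check each in increasing order: 97^1 ≡ 97;  97^2 ≡ 108;  97^5 ≡ 92;  97^10 ≡ 80;  97^13 ≡ 73;  97^26 ≡ 89;  97^65 ≡ 130;  97^130 ≡ 1.
Smallest exponent giving 1 is 130.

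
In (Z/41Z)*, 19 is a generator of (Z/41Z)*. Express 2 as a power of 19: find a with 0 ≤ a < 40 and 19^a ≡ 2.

34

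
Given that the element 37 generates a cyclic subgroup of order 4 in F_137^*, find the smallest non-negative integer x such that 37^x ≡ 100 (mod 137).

3

Successive powers of 37 modulo 137:
  37^0=1  37^1=37  37^2=136  37^3=100
So 37^3 ≡ 100 (mod 137), giving x = 3.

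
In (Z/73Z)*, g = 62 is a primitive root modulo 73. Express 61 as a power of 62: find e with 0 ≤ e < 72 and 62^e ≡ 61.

22

Baby-step giant-step with m = ceil(sqrt(72)) = 9.
Baby table (62^j mod 73 for j=0..8):
  0:1  1:62  2:48  3:56  4:41  5:60  6:70  7:33
  8:2
Giant step factor: 62^(-9) ≡ 63 (mod 73).
Scan 61·63^i mod 73 for i = 0, 1, …:
  i=0: 61   i=1: 47   i=2: 41
Match at i=2, j=4: e = 2·9 + 4 = 22.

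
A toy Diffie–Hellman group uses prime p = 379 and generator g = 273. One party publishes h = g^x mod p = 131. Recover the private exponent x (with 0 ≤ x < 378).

95

Baby-step giant-step with m = ceil(sqrt(378)) = 20.
Baby table (273^j mod 379 for j=0..19):
  0:1  1:273  2:245  3:181  4:143  5:2  6:167  7:111
  8:362  9:286  10:4  11:334  12:222  13:345  14:193  15:8
  16:289  17:65  18:311  19:7
Giant step factor: 273^(-20) ≡ 308 (mod 379).
Scan 131·308^i mod 379 for i = 0, 1, …:
  i=0: 131   i=1: 174   i=2: 153   i=3: 128
  i=4: 8
Match at i=4, j=15: x = 4·20 + 15 = 95.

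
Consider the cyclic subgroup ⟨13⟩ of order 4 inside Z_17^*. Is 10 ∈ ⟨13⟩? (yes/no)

no

⟨13⟩ has order 4; its elements mod 17 are {1, 4, 13, 16}.
10 is not in this set.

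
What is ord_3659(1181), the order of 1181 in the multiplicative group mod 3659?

3658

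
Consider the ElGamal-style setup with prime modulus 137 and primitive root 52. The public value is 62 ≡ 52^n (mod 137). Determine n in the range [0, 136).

Baby-step giant-step with m = ceil(sqrt(136)) = 12.
Baby table (52^j mod 137 for j=0..11):
  0:1  1:52  2:101  3:46  4:63  5:125  6:61  7:21
  8:133  9:66  10:7  11:90
Giant step factor: 52^(-12) ≡ 81 (mod 137).
Scan 62·81^i mod 137 for i = 0, 1, …:
  i=0: 62   i=1: 90
Match at i=1, j=11: n = 1·12 + 11 = 23.

23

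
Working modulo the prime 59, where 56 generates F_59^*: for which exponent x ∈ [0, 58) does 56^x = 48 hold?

44

Baby-step giant-step with m = ceil(sqrt(58)) = 8.
Baby table (56^j mod 59 for j=0..7):
  0:1  1:56  2:9  3:32  4:22  5:52  6:21  7:55
Giant step factor: 56^(-8) ≡ 5 (mod 59).
Scan 48·5^i mod 59 for i = 0, 1, …:
  i=0: 48   i=1: 4   i=2: 20   i=3: 41
  i=4: 28   i=5: 22
Match at i=5, j=4: x = 5·8 + 4 = 44.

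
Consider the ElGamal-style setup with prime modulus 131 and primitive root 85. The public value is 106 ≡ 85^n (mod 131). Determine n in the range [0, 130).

123

Baby-step giant-step with m = ceil(sqrt(130)) = 12.
Baby table (85^j mod 131 for j=0..11):
  0:1  1:85  2:20  3:128  4:7  5:71  6:9  7:110
  8:49  9:104  10:63  11:115
Giant step factor: 85^(-12) ≡ 55 (mod 131).
Scan 106·55^i mod 131 for i = 0, 1, …:
  i=0: 106   i=1: 66   i=2: 93   i=3: 6
  i=4: 68   i=5: 72   i=6: 30   i=7: 78
  i=8: 98   i=9: 19   i=10: 128
Match at i=10, j=3: n = 10·12 + 3 = 123.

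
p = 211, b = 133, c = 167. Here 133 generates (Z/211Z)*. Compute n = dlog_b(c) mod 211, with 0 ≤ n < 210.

Baby-step giant-step with m = ceil(sqrt(210)) = 15.
Baby table (133^j mod 211 for j=0..14):
  0:1  1:133  2:176  3:198  4:170  5:33  6:169  7:111
  8:204  9:124  10:34  11:91  12:76  13:191  14:83
Giant step factor: 133^(-15) ≡ 63 (mod 211).
Scan 167·63^i mod 211 for i = 0, 1, …:
  i=0: 167   i=1: 182   i=2: 72   i=3: 105
  i=4: 74   i=5: 20   i=6: 205   i=7: 44
  i=8: 29   i=9: 139   i=10: 106   i=11: 137
  i=12: 191
Match at i=12, j=13: n = 12·15 + 13 = 193.

193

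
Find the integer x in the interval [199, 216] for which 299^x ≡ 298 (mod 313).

203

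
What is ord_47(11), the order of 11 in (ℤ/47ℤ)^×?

46

The order of 11 must divide p − 1 = 46 = 2 · 23.
Divisors: 1, 2, 23, 46.
Check each in increasing order: 11^1 ≡ 11;  11^2 ≡ 27;  11^23 ≡ 46;  11^46 ≡ 1.
Smallest exponent giving 1 is 46.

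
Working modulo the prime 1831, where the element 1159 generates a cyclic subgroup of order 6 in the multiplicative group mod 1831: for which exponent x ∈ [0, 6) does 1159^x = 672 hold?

4

Successive powers of 1159 modulo 1831:
  1159^0=1  1159^1=1159  1159^2=1158  1159^3=1830  1159^4=672
So 1159^4 ≡ 672 (mod 1831), giving x = 4.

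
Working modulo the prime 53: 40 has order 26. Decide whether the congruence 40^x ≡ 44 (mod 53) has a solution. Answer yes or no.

yes

44 ∈ ⟨40⟩ iff 44^26 ≡ 1 (mod 53), since |⟨40⟩| = 26.
44^26 mod 53 = 1.
Since 1 = 1, 44 lies in the subgroup.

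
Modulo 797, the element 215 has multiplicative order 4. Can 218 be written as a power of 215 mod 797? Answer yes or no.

no

218 ∈ ⟨215⟩ iff 218^4 ≡ 1 (mod 797), since |⟨215⟩| = 4.
218^4 mod 797 = 743.
Since 743 ≠ 1, 218 does not lie in the subgroup.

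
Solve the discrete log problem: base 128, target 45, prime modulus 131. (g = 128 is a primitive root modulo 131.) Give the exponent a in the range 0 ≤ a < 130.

Baby-step giant-step with m = ceil(sqrt(130)) = 12.
Baby table (128^j mod 131 for j=0..11):
  0:1  1:128  2:9  3:104  4:81  5:19  6:74  7:40
  8:11  9:98  10:99  11:96
Giant step factor: 128^(-12) ≡ 5 (mod 131).
Scan 45·5^i mod 131 for i = 0, 1, …:
  i=0: 45   i=1: 94   i=2: 77   i=3: 123
  i=4: 91   i=5: 62   i=6: 48   i=7: 109
  i=8: 21   i=9: 105   i=10: 1
Match at i=10, j=0: a = 10·12 + 0 = 120.

120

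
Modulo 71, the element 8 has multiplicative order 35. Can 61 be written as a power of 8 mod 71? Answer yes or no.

no

61 ∈ ⟨8⟩ iff 61^35 ≡ 1 (mod 71), since |⟨8⟩| = 35.
61^35 mod 71 = 70.
Since 70 ≠ 1, 61 does not lie in the subgroup.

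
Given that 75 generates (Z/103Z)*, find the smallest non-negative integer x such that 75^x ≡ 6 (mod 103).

7

Successive powers of 75 modulo 103:
  75^0=1  75^1=75  75^2=63  75^3=90  75^4=55  75^5=5
  75^6=66  75^7=6
So 75^7 ≡ 6 (mod 103), giving x = 7.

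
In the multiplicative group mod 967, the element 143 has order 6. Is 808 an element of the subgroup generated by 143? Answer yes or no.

no

808 ∈ ⟨143⟩ iff 808^6 ≡ 1 (mod 967), since |⟨143⟩| = 6.
808^6 mod 967 = 260.
Since 260 ≠ 1, 808 does not lie in the subgroup.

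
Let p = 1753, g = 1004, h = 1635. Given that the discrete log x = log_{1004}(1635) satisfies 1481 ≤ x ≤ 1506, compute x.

1491

Compute 1004^1481 mod 1753 = 923, then multiply by 1004 repeatedly:
  1004^1481=923  1004^1482=1108  1004^1483=1030  1004^1484=1603  1004^1485=158
  1004^1486=862  1004^1487=1219  1004^1488=282  1004^1489=895  1004^1490=1044
  1004^1491=1635
Found 1635 at exponent 1491.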